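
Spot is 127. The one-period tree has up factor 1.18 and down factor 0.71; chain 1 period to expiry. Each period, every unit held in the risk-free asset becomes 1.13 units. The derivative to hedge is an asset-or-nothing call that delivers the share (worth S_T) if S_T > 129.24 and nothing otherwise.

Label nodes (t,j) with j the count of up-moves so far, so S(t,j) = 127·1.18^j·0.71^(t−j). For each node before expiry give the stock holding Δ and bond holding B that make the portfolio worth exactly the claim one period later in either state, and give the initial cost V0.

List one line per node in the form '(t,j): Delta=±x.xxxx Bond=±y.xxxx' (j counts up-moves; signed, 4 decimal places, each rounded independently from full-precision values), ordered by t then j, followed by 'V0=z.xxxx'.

(0,0): Delta=2.5106 Bond=-200.3400
V0=118.5110

Under the risk-neutral measure, an up-move has probability p* = (R−d)/(u−d) = 0.8936 and values discount at R = 1.13.
Payoff layer (t=1): V(1,0)=0.0000, V(1,1)=149.8600
(0,0): S=127.0000. Δ = (V_up−V_dn)/(S_up−S_dn) = (149.8600−0.0000)/(149.8600−90.1700) = 2.5106. V = [p*·149.8600 + (1−p*)·0.0000]/1.13 = 118.5110. B = V − Δ·S = -200.3400.
Each (Δ,B) replicates both successor values, so the strategy is self-financing and V0 is arbitrage-free.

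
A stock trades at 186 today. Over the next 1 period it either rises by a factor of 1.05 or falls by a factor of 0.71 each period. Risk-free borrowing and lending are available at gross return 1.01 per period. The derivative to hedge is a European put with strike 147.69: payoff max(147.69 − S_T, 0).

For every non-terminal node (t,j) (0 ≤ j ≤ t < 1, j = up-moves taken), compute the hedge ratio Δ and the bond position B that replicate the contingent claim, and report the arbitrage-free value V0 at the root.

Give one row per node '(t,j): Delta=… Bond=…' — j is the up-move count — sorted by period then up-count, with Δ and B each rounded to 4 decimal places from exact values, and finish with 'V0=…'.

Since d<R<u, set p* = (R−d)/(u−d) = 0.8824; price each node as the discounted p*-expectation of its children.
Terminal values V(1,·): V(1,0)=15.6300, V(1,1)=0.0000
(0,0): S=186.0000. Δ = (V_up−V_dn)/(S_up−S_dn) = (0.0000−15.6300)/(195.3000−132.0600) = -0.2472. V = [p*·0.0000 + (1−p*)·15.6300]/1.01 = 1.8206. B = V − Δ·S = 47.7912.
The time-0 hedge costs 1.8206, which is the no-arbitrage price.

(0,0): Delta=-0.2472 Bond=47.7912
V0=1.8206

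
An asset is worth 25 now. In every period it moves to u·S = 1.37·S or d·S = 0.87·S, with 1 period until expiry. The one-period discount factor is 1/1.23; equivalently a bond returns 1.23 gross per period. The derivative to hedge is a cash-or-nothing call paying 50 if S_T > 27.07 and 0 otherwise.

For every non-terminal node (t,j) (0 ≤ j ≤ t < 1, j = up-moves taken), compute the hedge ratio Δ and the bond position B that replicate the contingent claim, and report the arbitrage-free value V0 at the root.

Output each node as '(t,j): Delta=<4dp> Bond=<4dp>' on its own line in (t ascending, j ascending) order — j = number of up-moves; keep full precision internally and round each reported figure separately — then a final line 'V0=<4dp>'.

(0,0): Delta=4.0000 Bond=-70.7317
V0=29.2683

The replicating-portfolio and risk-neutral prices coincide; use p* = (1.23−0.87)/(1.37−0.87) = 0.7200 for the latter.
Payoff layer (t=1): V(1,0)=0.0000, V(1,1)=50.0000
(0,0): S=25.0000. Δ = (V_up−V_dn)/(S_up−S_dn) = (50.0000−0.0000)/(34.2500−21.7500) = 4.0000. V = [p*·50.0000 + (1−p*)·0.0000]/1.23 = 29.2683. B = V − Δ·S = -70.7317.
Self-financing check: at every node Δ·S+B equals the discounted successor values.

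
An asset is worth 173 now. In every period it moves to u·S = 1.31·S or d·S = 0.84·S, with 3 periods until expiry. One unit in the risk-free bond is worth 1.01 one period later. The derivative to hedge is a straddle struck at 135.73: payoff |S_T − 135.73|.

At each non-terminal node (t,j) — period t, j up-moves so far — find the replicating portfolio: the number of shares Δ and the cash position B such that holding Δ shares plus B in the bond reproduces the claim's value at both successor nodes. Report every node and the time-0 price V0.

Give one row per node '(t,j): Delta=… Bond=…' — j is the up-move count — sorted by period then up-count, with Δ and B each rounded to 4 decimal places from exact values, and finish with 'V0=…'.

No-arbitrage ⇒ martingale measure with p* = (R−d)/(u−d) = 0.3617.
Terminal payoffs: V(3,0)=33.1922, V(3,1)=24.1801, V(3,2)=113.6537, V(3,3)=253.1897
Node (2,0) S=122.0688: V=(p*·24.1801+(1−p*)·33.1922)/1.01=29.6362; Δ=(24.1801−33.1922)/(159.9101−102.5378)=-0.1571; B=V−Δ·S=48.8108
Node (2,1) S=190.3692: V=(p*·113.6537+(1−p*)·24.1801)/1.01=55.9831; Δ=(113.6537−24.1801)/(249.3837−159.9101)=1.0000; B=V−Δ·S=-134.3861
Node (2,2) S=296.8853: V=(p*·253.1897+(1−p*)·113.6537)/1.01=162.4992; Δ=(253.1897−113.6537)/(388.9197−249.3837)=1.0000; B=V−Δ·S=-134.3861
Node (1,0) S=145.3200: V=(p*·55.9831+(1−p*)·29.6362)/1.01=38.7781; Δ=(55.9831−29.6362)/(190.3692−122.0688)=0.3858; B=V−Δ·S=-17.2791
Node (1,1) S=226.6300: V=(p*·162.4992+(1−p*)·55.9831)/1.01=93.5744; Δ=(162.4992−55.9831)/(296.8853−190.3692)=1.0000; B=V−Δ·S=-133.0556
Node (0,0) S=173.0000: V=(p*·93.5744+(1−p*)·38.7781)/1.01=58.0179; Δ=(93.5744−38.7781)/(226.6300−145.3200)=0.6739; B=V−Δ·S=-58.5700
Root portfolio cost Δ·173+B reproduces V0=58.0179.

(0,0): Delta=0.6739 Bond=-58.5700
(1,0): Delta=0.3858 Bond=-17.2791
(1,1): Delta=1.0000 Bond=-133.0556
(2,0): Delta=-0.1571 Bond=48.8108
(2,1): Delta=1.0000 Bond=-134.3861
(2,2): Delta=1.0000 Bond=-134.3861
V0=58.0179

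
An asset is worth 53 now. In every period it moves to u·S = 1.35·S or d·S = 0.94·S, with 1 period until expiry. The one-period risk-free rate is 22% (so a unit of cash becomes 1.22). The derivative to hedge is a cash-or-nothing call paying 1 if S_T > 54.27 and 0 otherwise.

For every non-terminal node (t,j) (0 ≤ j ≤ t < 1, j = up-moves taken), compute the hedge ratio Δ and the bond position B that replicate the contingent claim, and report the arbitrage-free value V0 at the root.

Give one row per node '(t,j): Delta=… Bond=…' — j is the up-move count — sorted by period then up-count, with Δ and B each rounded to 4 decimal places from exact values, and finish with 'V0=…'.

(0,0): Delta=0.0460 Bond=-1.8792
V0=0.5598

Under the risk-neutral measure, an up-move has probability p* = (R−d)/(u−d) = 0.6829 and values discount at R = 1.22.
At expiry t=1: V(1,0)=0.0000, V(1,1)=1.0000
(0,0): S=53.0000. Δ = (V_up−V_dn)/(S_up−S_dn) = (1.0000−0.0000)/(71.5500−49.8200) = 0.0460. V = [p*·1.0000 + (1−p*)·0.0000]/1.22 = 0.5598. B = V − Δ·S = -1.8792.
Self-financing check: at every node Δ·S+B equals the discounted successor values.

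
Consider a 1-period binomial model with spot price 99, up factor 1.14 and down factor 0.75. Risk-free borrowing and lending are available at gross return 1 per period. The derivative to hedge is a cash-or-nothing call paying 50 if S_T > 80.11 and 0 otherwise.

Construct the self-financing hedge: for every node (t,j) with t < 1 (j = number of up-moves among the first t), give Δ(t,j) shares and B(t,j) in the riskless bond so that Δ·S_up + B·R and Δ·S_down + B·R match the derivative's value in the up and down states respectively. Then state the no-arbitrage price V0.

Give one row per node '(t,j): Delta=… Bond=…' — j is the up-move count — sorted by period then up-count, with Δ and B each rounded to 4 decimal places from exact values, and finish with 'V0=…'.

The replicating-portfolio and risk-neutral prices coincide; use p* = (1−0.75)/(1.14−0.75) = 0.6410 for the latter.
Terminal values V(1,·): V(1,0)=0.0000, V(1,1)=50.0000
Node (0,0) S=99.0000: V=(p*·50.0000+(1−p*)·0.0000)/1=32.0513; Δ=(50.0000−0.0000)/(112.8600−74.2500)=1.2950; B=V−Δ·S=-96.1538
The time-0 hedge costs 32.0513, which is the no-arbitrage price.

(0,0): Delta=1.2950 Bond=-96.1538
V0=32.0513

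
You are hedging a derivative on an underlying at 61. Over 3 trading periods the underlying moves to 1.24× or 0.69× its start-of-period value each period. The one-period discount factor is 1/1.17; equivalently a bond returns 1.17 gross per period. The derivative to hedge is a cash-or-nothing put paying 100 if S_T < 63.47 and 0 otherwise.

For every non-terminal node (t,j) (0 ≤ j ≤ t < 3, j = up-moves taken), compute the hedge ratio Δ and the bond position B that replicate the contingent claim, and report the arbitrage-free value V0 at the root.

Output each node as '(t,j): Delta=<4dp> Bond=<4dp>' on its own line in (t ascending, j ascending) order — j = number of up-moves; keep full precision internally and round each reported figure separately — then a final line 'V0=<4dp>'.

(0,0): Delta=-0.4837 Bond=32.2826
(1,0): Delta=-3.2222 Bond=153.0335
(1,1): Delta=-0.2615 Bond=20.9615
(2,0): Delta=0.0000 Bond=85.4701
(2,1): Delta=-3.4837 Bond=192.6962
(2,2): Delta=0.0000 Bond=0.0000
V0=2.7767

No-arbitrage ⇒ martingale measure with p* = (R−d)/(u−d) = 0.8727.
Payoff layer (t=3): V(3,0)=100.0000, V(3,1)=100.0000, V(3,2)=0.0000, V(3,3)=0.0000
  t=2,j=0: stock 29.0421 → up 36.0122 (V=100.0000), down 20.0390 (V=100.0000). Price 85.4701; hedge Δ=0.0000, bond B=85.4701.
  t=2,j=1: stock 52.1916 → up 64.7176 (V=0.0000), down 36.0122 (V=100.0000). Price 10.8780; hedge Δ=-3.4837, bond B=192.6962.
  t=2,j=2: stock 93.7936 → up 116.3041 (V=0.0000), down 64.7176 (V=0.0000). Price 0.0000; hedge Δ=0.0000, bond B=0.0000.
  t=1,j=0: stock 42.0900 → up 52.1916 (V=10.8780), down 29.0421 (V=85.4701). Price 17.4116; hedge Δ=-3.2222, bond B=153.0335.
  t=1,j=1: stock 75.6400 → up 93.7936 (V=0.0000), down 52.1916 (V=10.8780). Price 1.1833; hedge Δ=-0.2615, bond B=20.9615.
  t=0,j=0: stock 61.0000 → up 75.6400 (V=1.1833), down 42.0900 (V=17.4116). Price 2.7767; hedge Δ=-0.4837, bond B=32.2826.
Check: Δ(0,0)·S0 + B(0,0) = 2.7767 = V0.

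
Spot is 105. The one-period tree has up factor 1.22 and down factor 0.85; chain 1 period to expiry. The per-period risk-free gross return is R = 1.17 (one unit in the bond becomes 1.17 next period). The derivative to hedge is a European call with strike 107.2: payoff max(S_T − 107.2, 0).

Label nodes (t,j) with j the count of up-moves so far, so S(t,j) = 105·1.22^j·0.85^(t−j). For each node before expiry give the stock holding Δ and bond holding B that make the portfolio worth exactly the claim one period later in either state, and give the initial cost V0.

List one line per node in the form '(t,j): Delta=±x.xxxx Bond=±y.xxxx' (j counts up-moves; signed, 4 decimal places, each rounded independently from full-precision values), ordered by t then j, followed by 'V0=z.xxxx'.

(0,0): Delta=0.5380 Bond=-41.0372
V0=15.4493

The replicating-portfolio and risk-neutral prices coincide; use p* = (1.17−0.85)/(1.22−0.85) = 0.8649 for the latter.
Terminal values V(1,·): V(1,0)=0.0000, V(1,1)=20.9000
(0,0): S=105.0000. Δ = (V_up−V_dn)/(S_up−S_dn) = (20.9000−0.0000)/(128.1000−89.2500) = 0.5380. V = [p*·20.9000 + (1−p*)·0.0000]/1.17 = 15.4493. B = V − Δ·S = -41.0372.
Root portfolio cost Δ·105+B reproduces V0=15.4493.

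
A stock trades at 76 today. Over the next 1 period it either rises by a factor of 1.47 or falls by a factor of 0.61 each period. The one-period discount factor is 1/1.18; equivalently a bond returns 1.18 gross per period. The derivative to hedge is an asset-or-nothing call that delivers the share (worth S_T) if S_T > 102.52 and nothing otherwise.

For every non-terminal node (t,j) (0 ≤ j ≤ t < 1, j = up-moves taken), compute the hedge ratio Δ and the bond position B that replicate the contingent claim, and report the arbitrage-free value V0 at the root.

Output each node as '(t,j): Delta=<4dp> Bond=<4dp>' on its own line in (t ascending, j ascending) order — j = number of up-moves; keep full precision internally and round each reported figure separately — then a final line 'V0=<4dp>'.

(0,0): Delta=1.7093 Bond=-67.1553
V0=62.7517

The replicating-portfolio and risk-neutral prices coincide; use p* = (1.18−0.61)/(1.47−0.61) = 0.6628 for the latter.
At expiry t=1: V(1,0)=0.0000, V(1,1)=111.7200
  t=0,j=0: stock 76.0000 → up 111.7200 (V=111.7200), down 46.3600 (V=0.0000). Price 62.7517; hedge Δ=1.7093, bond B=-67.1553.
Each (Δ,B) replicates both successor values, so the strategy is self-financing and V0 is arbitrage-free.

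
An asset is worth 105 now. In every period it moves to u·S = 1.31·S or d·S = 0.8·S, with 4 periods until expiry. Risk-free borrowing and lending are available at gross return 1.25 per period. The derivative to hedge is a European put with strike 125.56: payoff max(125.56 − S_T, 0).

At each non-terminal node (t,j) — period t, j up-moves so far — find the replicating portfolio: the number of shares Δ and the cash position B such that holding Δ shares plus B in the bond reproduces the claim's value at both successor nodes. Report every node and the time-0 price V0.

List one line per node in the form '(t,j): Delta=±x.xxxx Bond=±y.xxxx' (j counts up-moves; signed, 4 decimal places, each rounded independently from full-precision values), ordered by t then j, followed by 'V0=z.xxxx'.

The replicating-portfolio and risk-neutral prices coincide; use p* = (1.25−0.8)/(1.31−0.8) = 0.8824 for the latter.
Payoff layer (t=4): V(4,0)=82.5520, V(4,1)=55.1344, V(4,2)=10.2381, V(4,3)=0.0000, V(4,4)=0.0000
  t=3,j=0: stock 53.7600 → up 70.4256 (V=55.1344), down 43.0080 (V=82.5520). Price 46.6880; hedge Δ=-1.0000, bond B=100.4480.
  t=3,j=1: stock 88.0320 → up 115.3219 (V=10.2381), down 70.4256 (V=55.1344). Price 12.4160; hedge Δ=-1.0000, bond B=100.4480.
  t=3,j=2: stock 144.1524 → up 188.8396 (V=0.0000), down 115.3219 (V=10.2381). Price 0.9636; hedge Δ=-0.1393, bond B=21.0383.
  t=3,j=3: stock 236.0496 → up 309.2249 (V=0.0000), down 188.8396 (V=0.0000). Price 0.0000; hedge Δ=0.0000, bond B=0.0000.
  t=2,j=0: stock 67.2000 → up 88.0320 (V=12.4160), down 53.7600 (V=46.6880). Price 13.1584; hedge Δ=-1.0000, bond B=80.3584.
  t=2,j=1: stock 110.0400 → up 144.1524 (V=0.9636), down 88.0320 (V=12.4160). Price 1.8487; hedge Δ=-0.2041, bond B=24.3045.
  t=2,j=2: stock 180.1905 → up 236.0496 (V=0.0000), down 144.1524 (V=0.9636). Price 0.0907; hedge Δ=-0.0105, bond B=1.9801.
  t=1,j=0: stock 84.0000 → up 110.0400 (V=1.8487), down 67.2000 (V=13.1584). Price 2.5434; hedge Δ=-0.2640, bond B=24.7192.
  t=1,j=1: stock 137.5500 → up 180.1905 (V=0.0907), down 110.0400 (V=1.8487). Price 0.2380; hedge Δ=-0.0251, bond B=3.6852.
  t=0,j=0: stock 105.0000 → up 137.5500 (V=0.2380), down 84.0000 (V=2.5434). Price 0.4074; hedge Δ=-0.0431, bond B=4.9278.
Root portfolio cost Δ·105+B reproduces V0=0.4074.

(0,0): Delta=-0.0431 Bond=4.9278
(1,0): Delta=-0.2640 Bond=24.7192
(1,1): Delta=-0.0251 Bond=3.6852
(2,0): Delta=-1.0000 Bond=80.3584
(2,1): Delta=-0.2041 Bond=24.3045
(2,2): Delta=-0.0105 Bond=1.9801
(3,0): Delta=-1.0000 Bond=100.4480
(3,1): Delta=-1.0000 Bond=100.4480
(3,2): Delta=-0.1393 Bond=21.0383
(3,3): Delta=0.0000 Bond=0.0000
V0=0.4074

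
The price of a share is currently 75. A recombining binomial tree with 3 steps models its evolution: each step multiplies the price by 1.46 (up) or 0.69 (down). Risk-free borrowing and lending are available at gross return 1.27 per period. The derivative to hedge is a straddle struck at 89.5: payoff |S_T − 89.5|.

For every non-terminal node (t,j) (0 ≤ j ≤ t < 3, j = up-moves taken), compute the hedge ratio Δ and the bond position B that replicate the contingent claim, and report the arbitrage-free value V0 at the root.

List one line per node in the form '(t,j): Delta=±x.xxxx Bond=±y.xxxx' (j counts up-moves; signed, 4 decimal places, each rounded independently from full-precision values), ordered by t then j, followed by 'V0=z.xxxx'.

No-arbitrage ⇒ martingale measure with p* = (R−d)/(u−d) = 0.7532.
Terminal payoffs: V(3,0)=64.8618, V(3,1)=37.3671, V(3,2)=20.8103, V(3,3)=143.9102
(2,0): S=35.7075. Δ = (V_up−V_dn)/(S_up−S_dn) = (37.3671−64.8618)/(52.1329−24.6382) = -1.0000. V = [p*·37.3671 + (1−p*)·64.8618]/1.27 = 34.7649. B = V − Δ·S = 70.4724.
(2,1): S=75.5550. Δ = (V_up−V_dn)/(S_up−S_dn) = (20.8103−37.3671)/(110.3103−52.1329) = -0.2846. V = [p*·20.8103 + (1−p*)·37.3671]/1.27 = 19.6029. B = V − Δ·S = 41.1052.
(2,2): S=159.8700. Δ = (V_up−V_dn)/(S_up−S_dn) = (143.9102−20.8103)/(233.4102−110.3103) = 1.0000. V = [p*·143.9102 + (1−p*)·20.8103]/1.27 = 89.3976. B = V − Δ·S = -70.4724.
(1,0): S=51.7500. Δ = (V_up−V_dn)/(S_up−S_dn) = (19.6029−34.7649)/(75.5550−35.7075) = -0.3805. V = [p*·19.6029 + (1−p*)·34.7649]/1.27 = 18.3813. B = V − Δ·S = 38.0722.
(1,1): S=109.5000. Δ = (V_up−V_dn)/(S_up−S_dn) = (89.3976−19.6029)/(159.8700−75.5550) = 0.8278. V = [p*·89.3976 + (1−p*)·19.6029]/1.27 = 56.8311. B = V − Δ·S = -33.8113.
(0,0): S=75.0000. Δ = (V_up−V_dn)/(S_up−S_dn) = (56.8311−18.3813)/(109.5000−51.7500) = 0.6658. V = [p*·56.8311 + (1−p*)·18.3813]/1.27 = 37.2783. B = V − Δ·S = -12.6565.
Self-financing check: at every node Δ·S+B equals the discounted successor values.

(0,0): Delta=0.6658 Bond=-12.6565
(1,0): Delta=-0.3805 Bond=38.0722
(1,1): Delta=0.8278 Bond=-33.8113
(2,0): Delta=-1.0000 Bond=70.4724
(2,1): Delta=-0.2846 Bond=41.1052
(2,2): Delta=1.0000 Bond=-70.4724
V0=37.2783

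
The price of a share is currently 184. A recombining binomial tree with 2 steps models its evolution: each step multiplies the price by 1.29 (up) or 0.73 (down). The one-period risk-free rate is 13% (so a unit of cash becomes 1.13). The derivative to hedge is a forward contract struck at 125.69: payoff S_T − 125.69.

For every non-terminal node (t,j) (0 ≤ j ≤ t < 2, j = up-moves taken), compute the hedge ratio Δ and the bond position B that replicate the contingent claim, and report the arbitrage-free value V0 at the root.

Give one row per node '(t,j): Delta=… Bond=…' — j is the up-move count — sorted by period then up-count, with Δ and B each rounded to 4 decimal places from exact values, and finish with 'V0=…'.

Since d<R<u, set p* = (R−d)/(u−d) = 0.7143; price each node as the discounted p*-expectation of its children.
Terminal values V(2,·): V(2,0)=-27.6364, V(2,1)=47.5828, V(2,2)=180.5044
  t=1,j=0: stock 134.3200 → up 173.2728 (V=47.5828), down 98.0536 (V=-27.6364). Price 23.0899; hedge Δ=1.0000, bond B=-111.2301.
  t=1,j=1: stock 237.3600 → up 306.1944 (V=180.5044), down 173.2728 (V=47.5828). Price 126.1299; hedge Δ=1.0000, bond B=-111.2301.
  t=0,j=0: stock 184.0000 → up 237.3600 (V=126.1299), down 134.3200 (V=23.0899). Price 85.5663; hedge Δ=1.0000, bond B=-98.4337.
Self-financing check: at every node Δ·S+B equals the discounted successor values.

(0,0): Delta=1.0000 Bond=-98.4337
(1,0): Delta=1.0000 Bond=-111.2301
(1,1): Delta=1.0000 Bond=-111.2301
V0=85.5663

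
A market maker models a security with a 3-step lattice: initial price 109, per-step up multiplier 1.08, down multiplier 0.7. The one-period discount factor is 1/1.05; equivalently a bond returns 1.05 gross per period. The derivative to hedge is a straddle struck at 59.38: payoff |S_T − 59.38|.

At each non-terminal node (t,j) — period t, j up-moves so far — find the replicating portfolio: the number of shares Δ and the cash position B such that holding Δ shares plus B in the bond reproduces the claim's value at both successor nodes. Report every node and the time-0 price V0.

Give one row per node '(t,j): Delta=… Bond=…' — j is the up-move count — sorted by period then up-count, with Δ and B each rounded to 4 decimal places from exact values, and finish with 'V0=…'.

(0,0): Delta=0.9836 Bond=-49.4433
(1,0): Delta=0.7920 Bond=-37.2958
(1,1): Delta=0.9943 Bond=-53.1686
(2,0): Delta=-1.0000 Bond=56.5524
(2,1): Delta=0.8916 Bond=-47.3645
(2,2): Delta=1.0000 Bond=-56.5524
V0=57.7745

Risk-neutral probability p* = (R−d)/(u−d) = (1.05−0.7)/(1.08−0.7) = 0.9211.
Terminal payoffs: V(3,0)=21.9930, V(3,1)=1.6972, V(3,2)=29.6163, V(3,3)=77.9286
Node (2,0) S=53.4100: V=(p*·1.6972+(1−p*)·21.9930)/1.05=3.1424; Δ=(1.6972−21.9930)/(57.6828−37.3870)=-1.0000; B=V−Δ·S=56.5524
Node (2,1) S=82.4040: V=(p*·29.6163+(1−p*)·1.6972)/1.05=26.1068; Δ=(29.6163−1.6972)/(88.9963−57.6828)=0.8916; B=V−Δ·S=-47.3645
Node (2,2) S=127.1376: V=(p*·77.9286+(1−p*)·29.6163)/1.05=70.5852; Δ=(77.9286−29.6163)/(137.3086−88.9963)=1.0000; B=V−Δ·S=-56.5524
Node (1,0) S=76.3000: V=(p*·26.1068+(1−p*)·3.1424)/1.05=23.1370; Δ=(26.1068−3.1424)/(82.4040−53.4100)=0.7920; B=V−Δ·S=-37.2958
Node (1,1) S=117.7200: V=(p*·70.5852+(1−p*)·26.1068)/1.05=63.8798; Δ=(70.5852−26.1068)/(127.1376−82.4040)=0.9943; B=V−Δ·S=-53.1686
Node (0,0) S=109.0000: V=(p*·63.8798+(1−p*)·23.1370)/1.05=57.7745; Δ=(63.8798−23.1370)/(117.7200−76.3000)=0.9836; B=V−Δ·S=-49.4433
Check: Δ(0,0)·S0 + B(0,0) = 57.7745 = V0.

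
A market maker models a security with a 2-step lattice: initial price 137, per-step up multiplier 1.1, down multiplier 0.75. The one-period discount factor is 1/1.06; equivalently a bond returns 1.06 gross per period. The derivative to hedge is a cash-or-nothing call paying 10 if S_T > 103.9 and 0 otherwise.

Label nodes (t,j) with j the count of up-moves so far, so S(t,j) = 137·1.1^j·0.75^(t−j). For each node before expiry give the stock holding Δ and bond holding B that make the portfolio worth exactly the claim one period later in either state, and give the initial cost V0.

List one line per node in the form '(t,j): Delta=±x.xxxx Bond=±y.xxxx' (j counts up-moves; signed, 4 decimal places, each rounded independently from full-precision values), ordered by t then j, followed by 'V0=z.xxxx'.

Risk-neutral probability p* = (R−d)/(u−d) = (1.06−0.75)/(1.1−0.75) = 0.8857.
Terminal payoffs: V(2,0)=0.0000, V(2,1)=10.0000, V(2,2)=10.0000
Node (1,0) S=102.7500: V=(p*·10.0000+(1−p*)·0.0000)/1.06=8.3558; Δ=(10.0000−0.0000)/(113.0250−77.0625)=0.2781; B=V−Δ·S=-20.2156
Node (1,1) S=150.7000: V=(p*·10.0000+(1−p*)·10.0000)/1.06=9.4340; Δ=(10.0000−10.0000)/(165.7700−113.0250)=0.0000; B=V−Δ·S=9.4340
Node (0,0) S=137.0000: V=(p*·9.4340+(1−p*)·8.3558)/1.06=8.7837; Δ=(9.4340−8.3558)/(150.7000−102.7500)=0.0225; B=V−Δ·S=5.7032
Root portfolio cost Δ·137+B reproduces V0=8.7837.

(0,0): Delta=0.0225 Bond=5.7032
(1,0): Delta=0.2781 Bond=-20.2156
(1,1): Delta=0.0000 Bond=9.4340
V0=8.7837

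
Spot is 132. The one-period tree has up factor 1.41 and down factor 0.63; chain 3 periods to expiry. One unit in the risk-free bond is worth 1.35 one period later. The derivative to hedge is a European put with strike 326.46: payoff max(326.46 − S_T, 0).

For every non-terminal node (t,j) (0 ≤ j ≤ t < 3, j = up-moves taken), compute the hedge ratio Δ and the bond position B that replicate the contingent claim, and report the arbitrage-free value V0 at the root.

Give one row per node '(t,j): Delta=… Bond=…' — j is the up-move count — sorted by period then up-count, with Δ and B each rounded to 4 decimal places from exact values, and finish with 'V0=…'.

(0,0): Delta=-0.8022 Bond=120.5011
(1,0): Delta=-1.0000 Bond=179.1276
(1,1): Delta=-0.7948 Bond=161.3056
(2,0): Delta=-1.0000 Bond=241.8222
(2,1): Delta=-1.0000 Bond=241.8222
(2,2): Delta=-0.7872 Bond=215.7576
V0=14.6139

Risk-neutral probability p* = (R−d)/(u−d) = (1.35−0.63)/(1.41−0.63) = 0.9231.
Payoff layer (t=3): V(3,0)=293.4538, V(3,1)=252.5890, V(3,2)=161.1296, V(3,3)=0.0000
  t=2,j=0: stock 52.3908 → up 73.8710 (V=252.5890), down 33.0062 (V=293.4538). Price 189.4314; hedge Δ=-1.0000, bond B=241.8222.
  t=2,j=1: stock 117.2556 → up 165.3304 (V=161.1296), down 73.8710 (V=252.5890). Price 124.5666; hedge Δ=-1.0000, bond B=241.8222.
  t=2,j=2: stock 262.4292 → up 370.0252 (V=0.0000), down 165.3304 (V=161.1296). Price 9.1812; hedge Δ=-0.7872, bond B=215.7576.
  t=1,j=0: stock 83.1600 → up 117.2556 (V=124.5666), down 52.3908 (V=189.4314). Price 95.9676; hedge Δ=-1.0000, bond B=179.1276.
  t=1,j=1: stock 186.1200 → up 262.4292 (V=9.1812), down 117.2556 (V=124.5666). Price 13.3755; hedge Δ=-0.7948, bond B=161.3056.
  t=0,j=0: stock 132.0000 → up 186.1200 (V=13.3755), down 83.1600 (V=95.9676). Price 14.6139; hedge Δ=-0.8022, bond B=120.5011.
The time-0 hedge costs 14.6139, which is the no-arbitrage price.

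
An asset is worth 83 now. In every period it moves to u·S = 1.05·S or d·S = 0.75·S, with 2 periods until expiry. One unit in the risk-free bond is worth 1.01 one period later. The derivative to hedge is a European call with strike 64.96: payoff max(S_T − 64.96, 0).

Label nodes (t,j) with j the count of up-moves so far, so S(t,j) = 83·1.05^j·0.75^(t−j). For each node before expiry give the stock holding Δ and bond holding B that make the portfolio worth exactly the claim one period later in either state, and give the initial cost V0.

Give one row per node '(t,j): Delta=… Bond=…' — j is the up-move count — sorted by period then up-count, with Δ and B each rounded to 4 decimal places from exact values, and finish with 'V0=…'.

(0,0): Delta=0.9031 Bond=-55.3209
(1,0): Delta=0.0216 Bond=-0.9963
(1,1): Delta=1.0000 Bond=-64.3168
V0=19.6384

No-arbitrage ⇒ martingale measure with p* = (R−d)/(u−d) = 0.8667.
Terminal payoffs: V(2,0)=0.0000, V(2,1)=0.4025, V(2,2)=26.5475
  t=1,j=0: stock 62.2500 → up 65.3625 (V=0.4025), down 46.6875 (V=0.0000). Price 0.3454; hedge Δ=0.0216, bond B=-0.9963.
  t=1,j=1: stock 87.1500 → up 91.5075 (V=26.5475), down 65.3625 (V=0.4025). Price 22.8332; hedge Δ=1.0000, bond B=-64.3168.
  t=0,j=0: stock 83.0000 → up 87.1500 (V=22.8332), down 62.2500 (V=0.3454). Price 19.6384; hedge Δ=0.9031, bond B=-55.3209.
Check: Δ(0,0)·S0 + B(0,0) = 19.6384 = V0.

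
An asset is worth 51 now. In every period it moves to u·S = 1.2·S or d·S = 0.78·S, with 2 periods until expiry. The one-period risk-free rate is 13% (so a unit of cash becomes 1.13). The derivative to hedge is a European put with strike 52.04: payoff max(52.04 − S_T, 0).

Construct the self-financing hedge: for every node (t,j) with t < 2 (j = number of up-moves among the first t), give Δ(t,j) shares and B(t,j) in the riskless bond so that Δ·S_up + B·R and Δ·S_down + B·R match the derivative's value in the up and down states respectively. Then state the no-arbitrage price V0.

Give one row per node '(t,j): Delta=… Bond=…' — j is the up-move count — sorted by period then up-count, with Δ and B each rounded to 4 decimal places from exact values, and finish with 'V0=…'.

(0,0): Delta=-0.2632 Bond=14.8179
(1,0): Delta=-1.0000 Bond=46.0531
(1,1): Delta=-0.1674 Bond=10.8824
V0=1.3934

No-arbitrage ⇒ martingale measure with p* = (R−d)/(u−d) = 0.8333.
Terminal values V(2,·): V(2,0)=21.0116, V(2,1)=4.3040, V(2,2)=0.0000
(1,0): S=39.7800. Δ = (V_up−V_dn)/(S_up−S_dn) = (4.3040−21.0116)/(47.7360−31.0284) = -1.0000. V = [p*·4.3040 + (1−p*)·21.0116]/1.13 = 6.2731. B = V − Δ·S = 46.0531.
(1,1): S=61.2000. Δ = (V_up−V_dn)/(S_up−S_dn) = (0.0000−4.3040)/(73.4400−47.7360) = -0.1674. V = [p*·0.0000 + (1−p*)·4.3040]/1.13 = 0.6348. B = V − Δ·S = 10.8824.
(0,0): S=51.0000. Δ = (V_up−V_dn)/(S_up−S_dn) = (0.6348−6.2731)/(61.2000−39.7800) = -0.2632. V = [p*·0.6348 + (1−p*)·6.2731]/1.13 = 1.3934. B = V − Δ·S = 14.8179.
The time-0 hedge costs 1.3934, which is the no-arbitrage price.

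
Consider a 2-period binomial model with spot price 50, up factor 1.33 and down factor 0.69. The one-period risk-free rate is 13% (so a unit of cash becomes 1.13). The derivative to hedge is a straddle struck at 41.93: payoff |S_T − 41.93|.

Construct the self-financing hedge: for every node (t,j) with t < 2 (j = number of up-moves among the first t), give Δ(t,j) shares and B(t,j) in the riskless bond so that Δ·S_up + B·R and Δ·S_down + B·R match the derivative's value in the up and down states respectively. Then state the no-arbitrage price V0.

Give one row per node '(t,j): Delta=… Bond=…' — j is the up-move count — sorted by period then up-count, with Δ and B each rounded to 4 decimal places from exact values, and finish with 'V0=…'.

(0,0): Delta=0.6867 Bond=-14.4011
(1,0): Delta=-0.6418 Bond=29.5593
(1,1): Delta=1.0000 Bond=-37.1062
V0=19.9350

Under the risk-neutral measure, an up-move has probability p* = (R−d)/(u−d) = 0.6875 and values discount at R = 1.13.
At expiry t=2: V(2,0)=18.1250, V(2,1)=3.9550, V(2,2)=46.5150
Node (1,0) S=34.5000: V=(p*·3.9550+(1−p*)·18.1250)/1.13=7.4187; Δ=(3.9550−18.1250)/(45.8850−23.8050)=-0.6418; B=V−Δ·S=29.5593
Node (1,1) S=66.5000: V=(p*·46.5150+(1−p*)·3.9550)/1.13=29.3938; Δ=(46.5150−3.9550)/(88.4450−45.8850)=1.0000; B=V−Δ·S=-37.1062
Node (0,0) S=50.0000: V=(p*·29.3938+(1−p*)·7.4187)/1.13=19.9350; Δ=(29.3938−7.4187)/(66.5000−34.5000)=0.6867; B=V−Δ·S=-14.4011
Self-financing check: at every node Δ·S+B equals the discounted successor values.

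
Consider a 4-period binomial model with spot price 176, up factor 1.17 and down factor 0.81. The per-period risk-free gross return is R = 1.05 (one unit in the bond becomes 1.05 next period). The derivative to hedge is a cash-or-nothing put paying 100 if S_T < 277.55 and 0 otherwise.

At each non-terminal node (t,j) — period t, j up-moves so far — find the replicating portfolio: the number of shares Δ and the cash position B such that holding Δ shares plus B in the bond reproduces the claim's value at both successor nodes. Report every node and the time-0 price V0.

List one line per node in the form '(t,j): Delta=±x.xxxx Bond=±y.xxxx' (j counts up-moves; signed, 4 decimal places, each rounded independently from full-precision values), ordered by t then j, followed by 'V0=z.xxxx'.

Risk-neutral probability p* = (R−d)/(u−d) = (1.05−0.81)/(1.17−0.81) = 0.6667.
Payoff layer (t=4): V(4,0)=100.0000, V(4,1)=100.0000, V(4,2)=100.0000, V(4,3)=100.0000, V(4,4)=0.0000
Node (3,0) S=93.5336: V=(p*·100.0000+(1−p*)·100.0000)/1.05=95.2381; Δ=(100.0000−100.0000)/(109.4343−75.7622)=0.0000; B=V−Δ·S=95.2381
Node (3,1) S=135.1041: V=(p*·100.0000+(1−p*)·100.0000)/1.05=95.2381; Δ=(100.0000−100.0000)/(158.0718−109.4343)=0.0000; B=V−Δ·S=95.2381
Node (3,2) S=195.1504: V=(p*·100.0000+(1−p*)·100.0000)/1.05=95.2381; Δ=(100.0000−100.0000)/(228.3259−158.0718)=0.0000; B=V−Δ·S=95.2381
Node (3,3) S=281.8839: V=(p*·0.0000+(1−p*)·100.0000)/1.05=31.7460; Δ=(0.0000−100.0000)/(329.8041−228.3259)=-0.9854; B=V−Δ·S=309.5238
Node (2,0) S=115.4736: V=(p*·95.2381+(1−p*)·95.2381)/1.05=90.7029; Δ=(95.2381−95.2381)/(135.1041−93.5336)=0.0000; B=V−Δ·S=90.7029
Node (2,1) S=166.7952: V=(p*·95.2381+(1−p*)·95.2381)/1.05=90.7029; Δ=(95.2381−95.2381)/(195.1504−135.1041)=0.0000; B=V−Δ·S=90.7029
Node (2,2) S=240.9264: V=(p*·31.7460+(1−p*)·95.2381)/1.05=50.3905; Δ=(31.7460−95.2381)/(281.8839−195.1504)=-0.7320; B=V−Δ·S=226.7574
Node (1,0) S=142.5600: V=(p*·90.7029+(1−p*)·90.7029)/1.05=86.3838; Δ=(90.7029−90.7029)/(166.7952−115.4736)=0.0000; B=V−Δ·S=86.3838
Node (1,1) S=205.9200: V=(p*·50.3905+(1−p*)·90.7029)/1.05=60.7886; Δ=(50.3905−90.7029)/(240.9264−166.7952)=-0.5438; B=V−Δ·S=172.7675
Node (0,0) S=176.0000: V=(p*·60.7886+(1−p*)·86.3838)/1.05=66.0193; Δ=(60.7886−86.3838)/(205.9200−142.5600)=-0.4040; B=V−Δ·S=137.1171
Root portfolio cost Δ·176+B reproduces V0=66.0193.

(0,0): Delta=-0.4040 Bond=137.1171
(1,0): Delta=0.0000 Bond=86.3838
(1,1): Delta=-0.5438 Bond=172.7675
(2,0): Delta=0.0000 Bond=90.7029
(2,1): Delta=0.0000 Bond=90.7029
(2,2): Delta=-0.7320 Bond=226.7574
(3,0): Delta=0.0000 Bond=95.2381
(3,1): Delta=0.0000 Bond=95.2381
(3,2): Delta=0.0000 Bond=95.2381
(3,3): Delta=-0.9854 Bond=309.5238
V0=66.0193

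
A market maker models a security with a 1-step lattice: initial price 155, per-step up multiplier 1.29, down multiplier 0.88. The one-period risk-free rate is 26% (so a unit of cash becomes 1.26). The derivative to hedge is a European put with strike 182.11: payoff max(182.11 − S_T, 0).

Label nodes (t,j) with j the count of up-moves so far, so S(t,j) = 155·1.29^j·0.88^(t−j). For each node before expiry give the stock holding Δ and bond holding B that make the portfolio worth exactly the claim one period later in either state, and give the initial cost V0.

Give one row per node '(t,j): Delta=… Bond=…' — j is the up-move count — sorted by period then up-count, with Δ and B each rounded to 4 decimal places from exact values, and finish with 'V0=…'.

The replicating-portfolio and risk-neutral prices coincide; use p* = (1.26−0.88)/(1.29−0.88) = 0.9268 for the latter.
Terminal values V(1,·): V(1,0)=45.7100, V(1,1)=0.0000
Node (0,0) S=155.0000: V=(p*·0.0000+(1−p*)·45.7100)/1.26=2.6545; Δ=(0.0000−45.7100)/(199.9500−136.4000)=-0.7193; B=V−Δ·S=114.1423
Self-financing check: at every node Δ·S+B equals the discounted successor values.

(0,0): Delta=-0.7193 Bond=114.1423
V0=2.6545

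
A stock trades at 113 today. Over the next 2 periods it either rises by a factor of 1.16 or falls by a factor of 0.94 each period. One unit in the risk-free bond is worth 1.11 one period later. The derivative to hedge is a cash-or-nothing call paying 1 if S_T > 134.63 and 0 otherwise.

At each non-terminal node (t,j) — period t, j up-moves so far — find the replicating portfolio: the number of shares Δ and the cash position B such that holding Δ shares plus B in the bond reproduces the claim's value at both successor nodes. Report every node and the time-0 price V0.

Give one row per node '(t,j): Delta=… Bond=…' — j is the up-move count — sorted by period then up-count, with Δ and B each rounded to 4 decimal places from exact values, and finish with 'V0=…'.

(0,0): Delta=0.0280 Bond=-2.6797
(1,0): Delta=0.0000 Bond=0.0000
(1,1): Delta=0.0347 Bond=-3.8493
V0=0.4846

No-arbitrage ⇒ martingale measure with p* = (R−d)/(u−d) = 0.7727.
Payoff layer (t=2): V(2,0)=0.0000, V(2,1)=0.0000, V(2,2)=1.0000
Node (1,0) S=106.2200: V=(p*·0.0000+(1−p*)·0.0000)/1.11=0.0000; Δ=(0.0000−0.0000)/(123.2152−99.8468)=0.0000; B=V−Δ·S=0.0000
Node (1,1) S=131.0800: V=(p*·1.0000+(1−p*)·0.0000)/1.11=0.6962; Δ=(1.0000−0.0000)/(152.0528−123.2152)=0.0347; B=V−Δ·S=-3.8493
Node (0,0) S=113.0000: V=(p*·0.6962+(1−p*)·0.0000)/1.11=0.4846; Δ=(0.6962−0.0000)/(131.0800−106.2200)=0.0280; B=V−Δ·S=-2.6797
Check: Δ(0,0)·S0 + B(0,0) = 0.4846 = V0.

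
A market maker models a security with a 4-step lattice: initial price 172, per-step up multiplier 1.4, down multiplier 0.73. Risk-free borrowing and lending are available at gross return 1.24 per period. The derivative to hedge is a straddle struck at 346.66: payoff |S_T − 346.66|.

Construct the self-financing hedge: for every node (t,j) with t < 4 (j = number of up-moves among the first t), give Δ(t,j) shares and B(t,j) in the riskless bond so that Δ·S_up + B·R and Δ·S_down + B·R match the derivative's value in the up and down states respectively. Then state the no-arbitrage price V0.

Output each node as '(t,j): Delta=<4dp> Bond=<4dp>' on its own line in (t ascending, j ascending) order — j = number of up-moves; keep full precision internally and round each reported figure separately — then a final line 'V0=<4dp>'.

(0,0): Delta=0.2610 Bond=18.9434
(1,0): Delta=-1.0000 Bond=181.8188
(1,1): Delta=0.4673 Bond=-26.1821
(2,0): Delta=-1.0000 Bond=225.4553
(2,1): Delta=-1.0000 Bond=225.4553
(2,2): Delta=0.7073 Bond=-113.3822
(3,0): Delta=-1.0000 Bond=279.5645
(3,1): Delta=-1.0000 Bond=279.5645
(3,2): Delta=-1.0000 Bond=279.5645
(3,3): Delta=0.9866 Bond=-272.4083
V0=63.8324

Risk-neutral probability p* = (R−d)/(u−d) = (1.24−0.73)/(1.4−0.73) = 0.7612.
Payoff layer (t=4): V(4,0)=297.8150, V(4,1)=252.9847, V(4,2)=167.0088, V(4,3)=2.1234, V(4,4)=314.0952
  t=3,j=0: stock 66.9109 → up 93.6753 (V=252.9847), down 48.8450 (V=297.8150). Price 212.6536; hedge Δ=-1.0000, bond B=279.5645.
  t=3,j=1: stock 128.3223 → up 179.6512 (V=167.0088), down 93.6753 (V=252.9847). Price 151.2422; hedge Δ=-1.0000, bond B=279.5645.
  t=3,j=2: stock 246.0976 → up 344.5366 (V=2.1234), down 179.6512 (V=167.0088). Price 33.4669; hedge Δ=-1.0000, bond B=279.5645.
  t=3,j=3: stock 471.9680 → up 660.7552 (V=314.0952), down 344.5366 (V=2.1234). Price 193.2213; hedge Δ=0.9866, bond B=-272.4083.
  t=2,j=0: stock 91.6588 → up 128.3223 (V=151.2422), down 66.9109 (V=212.6536). Price 133.7965; hedge Δ=-1.0000, bond B=225.4553.
  t=2,j=1: stock 175.7840 → up 246.0976 (V=33.4669), down 128.3223 (V=151.2422). Price 49.6713; hedge Δ=-1.0000, bond B=225.4553.
  t=2,j=2: stock 337.1200 → up 471.9680 (V=193.2213), down 246.0976 (V=33.4669). Price 125.0573; hedge Δ=0.7073, bond B=-113.3822.
  t=1,j=0: stock 125.5600 → up 175.7840 (V=49.6713), down 91.6588 (V=133.7965). Price 56.2588; hedge Δ=-1.0000, bond B=181.8188.
  t=1,j=1: stock 240.8000 → up 337.1200 (V=125.0573), down 175.7840 (V=49.6713). Price 86.3344; hedge Δ=0.4673, bond B=-26.1821.
  t=0,j=0: stock 172.0000 → up 240.8000 (V=86.3344), down 125.5600 (V=56.2588). Price 63.8324; hedge Δ=0.2610, bond B=18.9434.
Check: Δ(0,0)·S0 + B(0,0) = 63.8324 = V0.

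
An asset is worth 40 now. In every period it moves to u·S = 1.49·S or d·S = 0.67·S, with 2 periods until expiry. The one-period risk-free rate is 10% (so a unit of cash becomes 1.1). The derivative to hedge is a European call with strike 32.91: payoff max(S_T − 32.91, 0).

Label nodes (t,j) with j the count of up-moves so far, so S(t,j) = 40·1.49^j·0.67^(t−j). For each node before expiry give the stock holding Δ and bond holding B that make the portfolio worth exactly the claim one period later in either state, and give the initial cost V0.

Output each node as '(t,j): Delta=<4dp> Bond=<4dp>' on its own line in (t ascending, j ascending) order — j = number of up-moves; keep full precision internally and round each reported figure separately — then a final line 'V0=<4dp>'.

Risk-neutral probability p* = (R−d)/(u−d) = (1.1−0.67)/(1.49−0.67) = 0.5244.
At expiry t=2: V(2,0)=0.0000, V(2,1)=7.0220, V(2,2)=55.8940
  t=1,j=0: stock 26.8000 → up 39.9320 (V=7.0220), down 17.9560 (V=0.0000). Price 3.3475; hedge Δ=0.3195, bond B=-5.2159.
  t=1,j=1: stock 59.6000 → up 88.8040 (V=55.8940), down 39.9320 (V=7.0220). Price 29.6818; hedge Δ=1.0000, bond B=-29.9182.
  t=0,j=0: stock 40.0000 → up 59.6000 (V=29.6818), down 26.8000 (V=3.3475). Price 15.5972; hedge Δ=0.8029, bond B=-16.5178.
Root portfolio cost Δ·40+B reproduces V0=15.5972.

(0,0): Delta=0.8029 Bond=-16.5178
(1,0): Delta=0.3195 Bond=-5.2159
(1,1): Delta=1.0000 Bond=-29.9182
V0=15.5972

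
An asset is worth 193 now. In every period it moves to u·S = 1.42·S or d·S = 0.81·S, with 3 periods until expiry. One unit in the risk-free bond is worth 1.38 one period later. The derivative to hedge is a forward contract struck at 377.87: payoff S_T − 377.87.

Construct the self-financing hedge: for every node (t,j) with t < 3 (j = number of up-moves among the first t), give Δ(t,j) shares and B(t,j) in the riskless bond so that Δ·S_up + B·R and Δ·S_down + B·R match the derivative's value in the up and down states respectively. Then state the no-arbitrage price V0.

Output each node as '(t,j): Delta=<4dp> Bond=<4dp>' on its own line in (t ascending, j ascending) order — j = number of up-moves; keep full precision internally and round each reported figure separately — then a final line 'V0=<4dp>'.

The replicating-portfolio and risk-neutral prices coincide; use p* = (1.38−0.81)/(1.42−0.81) = 0.9344 for the latter.
Terminal values V(3,·): V(3,0)=-275.3019, V(3,1)=-198.0592, V(3,2)=-62.6462, V(3,3)=174.7446
Node (2,0) S=126.6273: V=(p*·-198.0592+(1−p*)·-275.3019)/1.38=-147.1915; Δ=(-198.0592−-275.3019)/(179.8108−102.5681)=1.0000; B=V−Δ·S=-273.8188
Node (2,1) S=221.9886: V=(p*·-62.6462+(1−p*)·-198.0592)/1.38=-51.8302; Δ=(-62.6462−-198.0592)/(315.2238−179.8108)=1.0000; B=V−Δ·S=-273.8188
Node (2,2) S=389.1652: V=(p*·174.7446+(1−p*)·-62.6462)/1.38=115.3464; Δ=(174.7446−-62.6462)/(552.6146−315.2238)=1.0000; B=V−Δ·S=-273.8188
Node (1,0) S=156.3300: V=(p*·-51.8302+(1−p*)·-147.1915)/1.38=-42.0894; Δ=(-51.8302−-147.1915)/(221.9886−126.6273)=1.0000; B=V−Δ·S=-198.4194
Node (1,1) S=274.0600: V=(p*·115.3464+(1−p*)·-51.8302)/1.38=75.6406; Δ=(115.3464−-51.8302)/(389.1652−221.9886)=1.0000; B=V−Δ·S=-198.4194
Node (0,0) S=193.0000: V=(p*·75.6406+(1−p*)·-42.0894)/1.38=49.2178; Δ=(75.6406−-42.0894)/(274.0600−156.3300)=1.0000; B=V−Δ·S=-143.7822
Self-financing check: at every node Δ·S+B equals the discounted successor values.

(0,0): Delta=1.0000 Bond=-143.7822
(1,0): Delta=1.0000 Bond=-198.4194
(1,1): Delta=1.0000 Bond=-198.4194
(2,0): Delta=1.0000 Bond=-273.8188
(2,1): Delta=1.0000 Bond=-273.8188
(2,2): Delta=1.0000 Bond=-273.8188
V0=49.2178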